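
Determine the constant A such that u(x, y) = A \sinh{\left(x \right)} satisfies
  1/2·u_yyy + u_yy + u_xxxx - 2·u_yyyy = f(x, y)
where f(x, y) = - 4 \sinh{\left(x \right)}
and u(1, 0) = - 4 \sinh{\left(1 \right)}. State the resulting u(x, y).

Answer: u(x, y) = - 4 \sinh{\left(x \right)}

Derivation:
Substitute the ansatz u = A \sinh{\left(x \right)} into the left-hand side.
Derivatives of the ansatz:
  u_yyy = 0
  u_yy = 0
  u_xxxx = A \sinh{\left(x \right)}
  u_yyyy = 0
Term by term:
  1/2·u_yyy = 0
  u_yy = 0
  u_xxxx = A \sinh{\left(x \right)}
  -2·u_yyyy = 0
So the left-hand side equals
  A \sinh{\left(x \right)}
This must equal f(x, y) = - 4 \sinh{\left(x \right)} identically.
Matching coefficients of the independent functions:
  [\sinh{\left(x \right)}]:  A = -4
Solving: A = -4.
Check against the point condition:
  u(1, 0) = - 4 \sinh{\left(1 \right)}  ⟹  A \sinh{\left(1 \right)} = - 4 \sinh{\left(1 \right)}  ✓
Hence u(x, y) = - 4 \sinh{\left(x \right)}.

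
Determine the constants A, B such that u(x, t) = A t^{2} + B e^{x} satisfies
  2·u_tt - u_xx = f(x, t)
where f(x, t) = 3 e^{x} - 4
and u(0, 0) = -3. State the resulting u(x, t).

Answer: u(x, t) = - t^{2} - 3 e^{x}

Derivation:
Substitute the ansatz u = A t^{2} + B e^{x} into the left-hand side.
Derivatives of the ansatz:
  u_tt = 2 A
  u_xx = B e^{x}
Term by term:
  2·u_tt = 4 A
  -u_xx = - B e^{x}
So the left-hand side equals
  4 A - B e^{x}
This must equal f(x, t) = 3 e^{x} - 4 identically.
Matching coefficients of the independent functions:
  [constant term]:  4 A = -4
  [e^{x}]:  - B = 3
Solving: A = -1, B = -3.
Check against the point condition:
  u(0, 0) = -3  ⟹  B = -3  ✓
Hence u(x, t) = - t^{2} - 3 e^{x}.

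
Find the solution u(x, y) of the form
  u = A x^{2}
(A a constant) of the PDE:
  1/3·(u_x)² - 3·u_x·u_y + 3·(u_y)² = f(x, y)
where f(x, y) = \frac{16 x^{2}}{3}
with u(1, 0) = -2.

Substitute the ansatz u = A x^{2} into the left-hand side.
Derivatives of the ansatz:
  u_x = 2 A x
  u_y = 0
Term by term:
  1/3·(u_x)² = \frac{4 A^{2} x^{2}}{3}
  -3·u_x·u_y = 0
  3·(u_y)² = 0
So the left-hand side equals
  \frac{4 A^{2} x^{2}}{3}
This must equal f(x, y) = \frac{16 x^{2}}{3} identically.
Matching coefficients of the independent functions:
  [x^{2}]:  \frac{4 A^{2}}{3} = \frac{16}{3}
These equations allow (A) = (-2) or (2).
Impose the point condition(s):
  u(1, 0) = -2  ⟹  A = -2
Only A = -2 satisfies everything.
Hence u(x, y) = - 2 x^{2}.

Answer: u(x, y) = - 2 x^{2}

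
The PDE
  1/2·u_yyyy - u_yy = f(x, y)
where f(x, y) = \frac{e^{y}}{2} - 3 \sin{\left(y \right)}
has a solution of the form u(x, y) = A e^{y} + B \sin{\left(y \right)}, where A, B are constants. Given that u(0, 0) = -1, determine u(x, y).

Answer: u(x, y) = - e^{y} - 2 \sin{\left(y \right)}

Derivation:
Substitute the ansatz u = A e^{y} + B \sin{\left(y \right)} into the left-hand side.
Derivatives of the ansatz:
  u_yyyy = A e^{y} + B \sin{\left(y \right)}
  u_yy = A e^{y} - B \sin{\left(y \right)}
Term by term:
  1/2·u_yyyy = \frac{A e^{y}}{2} + \frac{B \sin{\left(y \right)}}{2}
  -u_yy = - A e^{y} + B \sin{\left(y \right)}
So the left-hand side equals
  - \frac{A e^{y}}{2} + \frac{3 B \sin{\left(y \right)}}{2}
This must equal f(x, y) = \frac{e^{y}}{2} - 3 \sin{\left(y \right)} identically.
Matching coefficients of the independent functions:
  [e^{y}]:  - \frac{A}{2} = \frac{1}{2}
  [\sin{\left(y \right)}]:  \frac{3 B}{2} = -3
Solving: A = -1, B = -2.
Check against the point condition:
  u(0, 0) = -1  ⟹  A = -1  ✓
Hence u(x, y) = - e^{y} - 2 \sin{\left(y \right)}.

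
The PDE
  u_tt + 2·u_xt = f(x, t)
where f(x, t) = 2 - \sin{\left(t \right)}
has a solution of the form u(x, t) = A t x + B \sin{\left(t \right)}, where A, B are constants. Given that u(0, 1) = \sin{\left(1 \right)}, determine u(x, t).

Answer: u(x, t) = t x + \sin{\left(t \right)}

Derivation:
Substitute the ansatz u = A t x + B \sin{\left(t \right)} into the left-hand side.
Derivatives of the ansatz:
  u_tt = - B \sin{\left(t \right)}
  u_xt = A
Term by term:
  u_tt = - B \sin{\left(t \right)}
  2·u_xt = 2 A
So the left-hand side equals
  2 A - B \sin{\left(t \right)}
This must equal f(x, t) = 2 - \sin{\left(t \right)} identically.
Matching coefficients of the independent functions:
  [constant term]:  2 A = 2
  [\sin{\left(t \right)}]:  - B = -1
Solving: A = 1, B = 1.
Check against the point condition:
  u(0, 1) = \sin{\left(1 \right)}  ⟹  B \sin{\left(1 \right)} = \sin{\left(1 \right)}  ✓
Hence u(x, t) = t x + \sin{\left(t \right)}.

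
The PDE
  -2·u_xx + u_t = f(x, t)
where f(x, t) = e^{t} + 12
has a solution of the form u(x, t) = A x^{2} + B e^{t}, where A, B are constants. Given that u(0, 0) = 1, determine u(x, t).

Substitute the ansatz u = A x^{2} + B e^{t} into the left-hand side.
Derivatives of the ansatz:
  u_xx = 2 A
  u_t = B e^{t}
Term by term:
  -2·u_xx = - 4 A
  u_t = B e^{t}
So the left-hand side equals
  - 4 A + B e^{t}
This must equal f(x, t) = e^{t} + 12 identically.
Matching coefficients of the independent functions:
  [constant term]:  - 4 A = 12
  [e^{t}]:  B = 1
Solving: A = -3, B = 1.
Check against the point condition:
  u(0, 0) = 1  ⟹  B = 1  ✓
Hence u(x, t) = - 3 x^{2} + e^{t}.

Answer: u(x, t) = - 3 x^{2} + e^{t}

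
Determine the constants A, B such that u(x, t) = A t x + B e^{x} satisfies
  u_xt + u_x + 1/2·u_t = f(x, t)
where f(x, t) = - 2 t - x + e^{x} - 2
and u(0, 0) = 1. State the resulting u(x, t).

Answer: u(x, t) = - 2 t x + e^{x}

Derivation:
Substitute the ansatz u = A t x + B e^{x} into the left-hand side.
Derivatives of the ansatz:
  u_xt = A
  u_x = A t + B e^{x}
  u_t = A x
Term by term:
  u_xt = A
  u_x = A t + B e^{x}
  1/2·u_t = \frac{A x}{2}
So the left-hand side equals
  A t + \frac{A x}{2} + A + B e^{x}
This must equal f(x, t) = - 2 t - x + e^{x} - 2 identically.
Matching coefficients of the independent functions:
  [constant term, t]:  A = -2
  [x]:  \frac{A}{2} = -1
  [e^{x}]:  B = 1
Solving: A = -2, B = 1.
Check against the point condition:
  u(0, 0) = 1  ⟹  B = 1  ✓
Hence u(x, t) = - 2 t x + e^{x}.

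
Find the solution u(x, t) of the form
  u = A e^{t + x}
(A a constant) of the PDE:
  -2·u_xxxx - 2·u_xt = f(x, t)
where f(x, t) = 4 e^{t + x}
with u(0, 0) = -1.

Substitute the ansatz u = A e^{t + x} into the left-hand side.
Derivatives of the ansatz:
  u_xxxx = A e^{t} e^{x}
  u_xt = A e^{t} e^{x}
Term by term:
  -2·u_xxxx = - 2 A e^{t} e^{x}
  -2·u_xt = - 2 A e^{t} e^{x}
So the left-hand side equals
  - 4 A e^{t} e^{x}
This must equal f(x, t) identically; expanded, f = 4 e^{t} e^{x}.
Matching coefficients of the independent functions:
  [e^{t} e^{x}]:  - 4 A = 4
Solving: A = -1.
Check against the point condition:
  u(0, 0) = -1  ⟹  A = -1  ✓
Hence u(x, t) = - e^{t + x}.

Answer: u(x, t) = - e^{t + x}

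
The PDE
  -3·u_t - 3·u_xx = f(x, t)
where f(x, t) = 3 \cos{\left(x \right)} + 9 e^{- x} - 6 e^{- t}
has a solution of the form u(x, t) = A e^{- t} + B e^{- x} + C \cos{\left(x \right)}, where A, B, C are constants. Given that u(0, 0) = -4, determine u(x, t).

Substitute the ansatz u = A e^{- t} + B e^{- x} + C \cos{\left(x \right)} into the left-hand side.
Derivatives of the ansatz:
  u_t = - A e^{- t}
  u_xx = B e^{- x} - C \cos{\left(x \right)}
Term by term:
  -3·u_t = 3 A e^{- t}
  -3·u_xx = - 3 B e^{- x} + 3 C \cos{\left(x \right)}
So the left-hand side equals
  3 A e^{- t} - 3 B e^{- x} + 3 C \cos{\left(x \right)}
This must equal f(x, t) = 3 \cos{\left(x \right)} + 9 e^{- x} - 6 e^{- t} identically.
Matching coefficients of the independent functions:
  [e^{- t}]:  3 A = -6
  [e^{- x}]:  - 3 B = 9
  [\cos{\left(x \right)}]:  3 C = 3
Solving: A = -2, B = -3, C = 1.
Check against the point condition:
  u(0, 0) = -4  ⟹  A + B + C = -4  ✓
Hence u(x, t) = \cos{\left(x \right)} - 3 e^{- x} - 2 e^{- t}.

Answer: u(x, t) = \cos{\left(x \right)} - 3 e^{- x} - 2 e^{- t}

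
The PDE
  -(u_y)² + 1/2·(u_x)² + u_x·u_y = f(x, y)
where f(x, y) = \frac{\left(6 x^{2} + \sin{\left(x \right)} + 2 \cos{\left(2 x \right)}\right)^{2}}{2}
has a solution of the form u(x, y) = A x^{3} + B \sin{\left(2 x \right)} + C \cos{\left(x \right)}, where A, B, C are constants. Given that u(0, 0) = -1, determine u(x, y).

Substitute the ansatz u = A x^{3} + B \sin{\left(2 x \right)} + C \cos{\left(x \right)} into the left-hand side.
Derivatives of the ansatz:
  u_y = 0
  u_x = 3 A x^{2} + 2 B \cos{\left(2 x \right)} - C \sin{\left(x \right)}
Term by term:
  -(u_y)² = 0
  1/2·(u_x)² = \frac{9 A^{2} x^{4}}{2} + 6 A B x^{2} \cos{\left(2 x \right)} - 3 A C x^{2} \sin{\left(x \right)} + 2 B^{2} \cos^{2}{\left(2 x \right)} - 2 B C \sin{\left(x \right)} \cos{\left(2 x \right)} + \frac{C^{2} \sin^{2}{\left(x \right)}}{2}
  u_x·u_y = 0
So the left-hand side equals
  \frac{9 A^{2} x^{4}}{2} + 6 A B x^{2} \cos{\left(2 x \right)} - 3 A C x^{2} \sin{\left(x \right)} + 2 B^{2} \cos^{2}{\left(2 x \right)} - 2 B C \sin{\left(x \right)} \cos{\left(2 x \right)} + \frac{C^{2} \sin^{2}{\left(x \right)}}{2}
This must equal f(x, y) identically; expanded, f = 18 x^{4} + 6 x^{2} \sin{\left(x \right)} + 12 x^{2} \cos{\left(2 x \right)} + \frac{\sin^{2}{\left(x \right)}}{2} + 2 \sin{\left(x \right)} \cos{\left(2 x \right)} + 2 \cos^{2}{\left(2 x \right)}.
Matching coefficients of the independent functions:
  [x^{4}]:  \frac{9 A^{2}}{2} = 18
  [x^{2} \sin{\left(x \right)}]:  - 3 A C = 6
  [x^{2} \cos{\left(2 x \right)}]:  6 A B = 12
  [\sin{\left(x \right)} \cos{\left(2 x \right)}]:  - 2 B C = 2
  [\sin^{2}{\left(x \right)}]:  \frac{C^{2}}{2} = \frac{1}{2}
  [\cos^{2}{\left(2 x \right)}]:  2 B^{2} = 2
These equations allow (A, B, C) = (-2, -1, 1) or (2, 1, -1).
Impose the point condition(s):
  u(0, 0) = -1  ⟹  C = -1
Only A = 2, B = 1, C = -1 satisfies everything.
Hence u(x, y) = 2 x^{3} + \sin{\left(2 x \right)} - \cos{\left(x \right)}.

Answer: u(x, y) = 2 x^{3} + \sin{\left(2 x \right)} - \cos{\left(x \right)}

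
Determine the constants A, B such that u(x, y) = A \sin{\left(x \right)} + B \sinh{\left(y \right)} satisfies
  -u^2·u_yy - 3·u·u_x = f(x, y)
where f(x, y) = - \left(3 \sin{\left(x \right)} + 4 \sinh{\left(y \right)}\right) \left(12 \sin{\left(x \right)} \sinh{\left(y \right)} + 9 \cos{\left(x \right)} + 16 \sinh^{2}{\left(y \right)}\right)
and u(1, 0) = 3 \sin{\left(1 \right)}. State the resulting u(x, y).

Answer: u(x, y) = 3 \sin{\left(x \right)} + 4 \sinh{\left(y \right)}

Derivation:
Substitute the ansatz u = A \sin{\left(x \right)} + B \sinh{\left(y \right)} into the left-hand side.
Derivatives of the ansatz:
  u_yy = B \sinh{\left(y \right)}
  u_x = A \cos{\left(x \right)}
Term by term:
  -u^2·u_yy = - A^{2} B \sin^{2}{\left(x \right)} \sinh{\left(y \right)} - 2 A B^{2} \sin{\left(x \right)} \sinh^{2}{\left(y \right)} - B^{3} \sinh^{3}{\left(y \right)}
  -3·u·u_x = - 3 A^{2} \sin{\left(x \right)} \cos{\left(x \right)} - 3 A B \cos{\left(x \right)} \sinh{\left(y \right)}
So the left-hand side equals
  - A^{2} B \sin^{2}{\left(x \right)} \sinh{\left(y \right)} - 3 A^{2} \sin{\left(x \right)} \cos{\left(x \right)} - 2 A B^{2} \sin{\left(x \right)} \sinh^{2}{\left(y \right)} - 3 A B \cos{\left(x \right)} \sinh{\left(y \right)} - B^{3} \sinh^{3}{\left(y \right)}
This must equal f(x, y) identically; expanded, f = - 36 \sin^{2}{\left(x \right)} \sinh{\left(y \right)} - 27 \sin{\left(x \right)} \cos{\left(x \right)} - 96 \sin{\left(x \right)} \sinh^{2}{\left(y \right)} - 36 \cos{\left(x \right)} \sinh{\left(y \right)} - 64 \sinh^{3}{\left(y \right)}.
Matching coefficients of the independent functions:
  [\sin{\left(x \right)} \cos{\left(x \right)}]:  - 3 A^{2} = -27
  [\sin{\left(x \right)} \sinh^{2}{\left(y \right)}]:  - 2 A B^{2} = -96
  [\sin^{2}{\left(x \right)} \sinh{\left(y \right)}]:  - A^{2} B = -36
  [\cos{\left(x \right)} \sinh{\left(y \right)}]:  - 3 A B = -36
  [\sinh^{3}{\left(y \right)}]:  - B^{3} = -64
Solving: A = 3, B = 4.
Check against the point condition:
  u(1, 0) = 3 \sin{\left(1 \right)}  ⟹  A \sin{\left(1 \right)} = 3 \sin{\left(1 \right)}  ✓
Hence u(x, y) = 3 \sin{\left(x \right)} + 4 \sinh{\left(y \right)}.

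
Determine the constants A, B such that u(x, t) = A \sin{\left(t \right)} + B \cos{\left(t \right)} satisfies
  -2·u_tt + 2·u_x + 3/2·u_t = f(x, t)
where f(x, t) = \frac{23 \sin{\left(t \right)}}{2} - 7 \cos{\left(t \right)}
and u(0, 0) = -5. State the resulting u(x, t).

Substitute the ansatz u = A \sin{\left(t \right)} + B \cos{\left(t \right)} into the left-hand side.
Derivatives of the ansatz:
  u_tt = - A \sin{\left(t \right)} - B \cos{\left(t \right)}
  u_x = 0
  u_t = A \cos{\left(t \right)} - B \sin{\left(t \right)}
Term by term:
  -2·u_tt = 2 A \sin{\left(t \right)} + 2 B \cos{\left(t \right)}
  2·u_x = 0
  3/2·u_t = \frac{3 A \cos{\left(t \right)}}{2} - \frac{3 B \sin{\left(t \right)}}{2}
So the left-hand side equals
  2 A \sin{\left(t \right)} + \frac{3 A \cos{\left(t \right)}}{2} - \frac{3 B \sin{\left(t \right)}}{2} + 2 B \cos{\left(t \right)}
This must equal f(x, t) = \frac{23 \sin{\left(t \right)}}{2} - 7 \cos{\left(t \right)} identically.
Matching coefficients of the independent functions:
  [\sin{\left(t \right)}]:  2 A - \frac{3 B}{2} = \frac{23}{2}
  [\cos{\left(t \right)}]:  \frac{3 A}{2} + 2 B = -7
Solving: A = 2, B = -5.
Check against the point condition:
  u(0, 0) = -5  ⟹  B = -5  ✓
Hence u(x, t) = 2 \sin{\left(t \right)} - 5 \cos{\left(t \right)}.

Answer: u(x, t) = 2 \sin{\left(t \right)} - 5 \cos{\left(t \right)}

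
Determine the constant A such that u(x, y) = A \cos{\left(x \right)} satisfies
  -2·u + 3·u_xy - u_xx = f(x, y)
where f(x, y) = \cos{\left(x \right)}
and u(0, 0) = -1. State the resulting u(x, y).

Substitute the ansatz u = A \cos{\left(x \right)} into the left-hand side.
Derivatives of the ansatz:
  u_xy = 0
  u_xx = - A \cos{\left(x \right)}
Term by term:
  -2·u = - 2 A \cos{\left(x \right)}
  3·u_xy = 0
  -u_xx = A \cos{\left(x \right)}
So the left-hand side equals
  - A \cos{\left(x \right)}
This must equal f(x, y) = \cos{\left(x \right)} identically.
Matching coefficients of the independent functions:
  [\cos{\left(x \right)}]:  - A = 1
Solving: A = -1.
Check against the point condition:
  u(0, 0) = -1  ⟹  A = -1  ✓
Hence u(x, y) = - \cos{\left(x \right)}.

Answer: u(x, y) = - \cos{\left(x \right)}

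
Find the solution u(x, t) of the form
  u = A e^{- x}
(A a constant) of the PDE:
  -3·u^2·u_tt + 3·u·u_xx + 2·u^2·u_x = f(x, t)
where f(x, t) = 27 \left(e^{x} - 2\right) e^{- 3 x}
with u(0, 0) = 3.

Substitute the ansatz u = A e^{- x} into the left-hand side.
Derivatives of the ansatz:
  u_tt = 0
  u_xx = A e^{- x}
  u_x = - A e^{- x}
Term by term:
  -3·u^2·u_tt = 0
  3·u·u_xx = 3 A^{2} e^{- 2 x}
  2·u^2·u_x = - 2 A^{3} e^{- 3 x}
So the left-hand side equals
  - 2 A^{3} e^{- 3 x} + 3 A^{2} e^{- 2 x}
This must equal f(x, t) identically; expanded, f = 27 e^{- 2 x} - 54 e^{- 3 x}.
Matching coefficients of the independent functions:
  [e^{- 3 x}]:  - 2 A^{3} = -54
  [e^{- 2 x}]:  3 A^{2} = 27
Solving: A = 3.
Check against the point condition:
  u(0, 0) = 3  ⟹  A = 3  ✓
Hence u(x, t) = 3 e^{- x}.

Answer: u(x, t) = 3 e^{- x}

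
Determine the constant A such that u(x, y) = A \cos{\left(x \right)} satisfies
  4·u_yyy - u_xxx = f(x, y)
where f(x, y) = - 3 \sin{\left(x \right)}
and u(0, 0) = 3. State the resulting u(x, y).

Answer: u(x, y) = 3 \cos{\left(x \right)}

Derivation:
Substitute the ansatz u = A \cos{\left(x \right)} into the left-hand side.
Derivatives of the ansatz:
  u_yyy = 0
  u_xxx = A \sin{\left(x \right)}
Term by term:
  4·u_yyy = 0
  -u_xxx = - A \sin{\left(x \right)}
So the left-hand side equals
  - A \sin{\left(x \right)}
This must equal f(x, y) = - 3 \sin{\left(x \right)} identically.
Matching coefficients of the independent functions:
  [\sin{\left(x \right)}]:  - A = -3
Solving: A = 3.
Check against the point condition:
  u(0, 0) = 3  ⟹  A = 3  ✓
Hence u(x, y) = 3 \cos{\left(x \right)}.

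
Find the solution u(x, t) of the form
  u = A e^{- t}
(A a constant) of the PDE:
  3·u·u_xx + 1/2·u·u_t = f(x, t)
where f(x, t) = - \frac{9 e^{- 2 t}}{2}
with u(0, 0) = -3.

Substitute the ansatz u = A e^{- t} into the left-hand side.
Derivatives of the ansatz:
  u_xx = 0
  u_t = - A e^{- t}
Term by term:
  3·u·u_xx = 0
  1/2·u·u_t = - \frac{A^{2} e^{- 2 t}}{2}
So the left-hand side equals
  - \frac{A^{2} e^{- 2 t}}{2}
This must equal f(x, t) = - \frac{9 e^{- 2 t}}{2} identically.
Matching coefficients of the independent functions:
  [e^{- 2 t}]:  - \frac{A^{2}}{2} = - \frac{9}{2}
These equations allow (A) = (-3) or (3).
Impose the point condition(s):
  u(0, 0) = -3  ⟹  A = -3
Only A = -3 satisfies everything.
Hence u(x, t) = - 3 e^{- t}.

Answer: u(x, t) = - 3 e^{- t}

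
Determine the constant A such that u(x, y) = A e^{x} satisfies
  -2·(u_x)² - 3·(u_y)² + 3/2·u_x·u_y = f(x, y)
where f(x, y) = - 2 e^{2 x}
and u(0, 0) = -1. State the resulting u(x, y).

Answer: u(x, y) = - e^{x}

Derivation:
Substitute the ansatz u = A e^{x} into the left-hand side.
Derivatives of the ansatz:
  u_x = A e^{x}
  u_y = 0
Term by term:
  -2·(u_x)² = - 2 A^{2} e^{2 x}
  -3·(u_y)² = 0
  3/2·u_x·u_y = 0
So the left-hand side equals
  - 2 A^{2} e^{2 x}
This must equal f(x, y) = - 2 e^{2 x} identically.
Matching coefficients of the independent functions:
  [e^{2 x}]:  - 2 A^{2} = -2
These equations allow (A) = (-1) or (1).
Impose the point condition(s):
  u(0, 0) = -1  ⟹  A = -1
Only A = -1 satisfies everything.
Hence u(x, y) = - e^{x}.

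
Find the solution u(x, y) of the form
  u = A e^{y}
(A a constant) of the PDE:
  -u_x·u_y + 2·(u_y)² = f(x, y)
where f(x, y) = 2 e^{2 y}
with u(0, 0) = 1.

Substitute the ansatz u = A e^{y} into the left-hand side.
Derivatives of the ansatz:
  u_x = 0
  u_y = A e^{y}
Term by term:
  -u_x·u_y = 0
  2·(u_y)² = 2 A^{2} e^{2 y}
So the left-hand side equals
  2 A^{2} e^{2 y}
This must equal f(x, y) = 2 e^{2 y} identically.
Matching coefficients of the independent functions:
  [e^{2 y}]:  2 A^{2} = 2
These equations allow (A) = (-1) or (1).
Impose the point condition(s):
  u(0, 0) = 1  ⟹  A = 1
Only A = 1 satisfies everything.
Hence u(x, y) = e^{y}.

Answer: u(x, y) = e^{y}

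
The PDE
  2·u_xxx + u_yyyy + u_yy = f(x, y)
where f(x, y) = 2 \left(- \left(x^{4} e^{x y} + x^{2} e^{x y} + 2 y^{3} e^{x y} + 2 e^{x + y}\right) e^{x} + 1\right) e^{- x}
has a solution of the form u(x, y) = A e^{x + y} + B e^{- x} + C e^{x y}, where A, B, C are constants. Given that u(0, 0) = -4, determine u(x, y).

Substitute the ansatz u = A e^{x + y} + B e^{- x} + C e^{x y} into the left-hand side.
Derivatives of the ansatz:
  u_xxx = A e^{x} e^{y} - B e^{- x} + C y^{3} e^{x y}
  u_yyyy = A e^{x} e^{y} + C x^{4} e^{x y}
  u_yy = A e^{x} e^{y} + C x^{2} e^{x y}
Term by term:
  2·u_xxx = 2 A e^{x} e^{y} - 2 B e^{- x} + 2 C y^{3} e^{x y}
  u_yyyy = A e^{x} e^{y} + C x^{4} e^{x y}
  u_yy = A e^{x} e^{y} + C x^{2} e^{x y}
So the left-hand side equals
  4 A e^{x} e^{y} - 2 B e^{- x} + C x^{4} e^{x y} + C x^{2} e^{x y} + 2 C y^{3} e^{x y}
This must equal f(x, y) identically; expanded, f = - 2 x^{4} e^{x y} - 2 x^{2} e^{x y} - 4 y^{3} e^{x y} - 4 e^{x} e^{y} + 2 e^{- x}.
Matching coefficients of the independent functions:
  [x^{2} e^{x y}, x^{4} e^{x y}]:  C = -2
  [y^{3} e^{x y}]:  2 C = -4
  [e^{x} e^{y}]:  4 A = -4
  [e^{- x}]:  - 2 B = 2
Solving: A = -1, B = -1, C = -2.
Check against the point condition:
  u(0, 0) = -4  ⟹  A + B + C = -4  ✓
Hence u(x, y) = - 2 e^{x y} - e^{x + y} - e^{- x}.

Answer: u(x, y) = - 2 e^{x y} - e^{x + y} - e^{- x}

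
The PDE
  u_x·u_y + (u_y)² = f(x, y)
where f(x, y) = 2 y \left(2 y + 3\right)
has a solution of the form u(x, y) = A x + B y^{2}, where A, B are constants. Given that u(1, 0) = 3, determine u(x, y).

Substitute the ansatz u = A x + B y^{2} into the left-hand side.
Derivatives of the ansatz:
  u_x = A
  u_y = 2 B y
Term by term:
  u_x·u_y = 2 A B y
  (u_y)² = 4 B^{2} y^{2}
So the left-hand side equals
  2 A B y + 4 B^{2} y^{2}
This must equal f(x, y) identically; expanded, f = 4 y^{2} + 6 y.
Matching coefficients of the independent functions:
  [y]:  2 A B = 6
  [y^{2}]:  4 B^{2} = 4
These equations allow (A, B) = (-3, -1) or (3, 1).
Impose the point condition(s):
  u(1, 0) = 3  ⟹  A = 3
Only A = 3, B = 1 satisfies everything.
Hence u(x, y) = 3 x + y^{2}.

Answer: u(x, y) = 3 x + y^{2}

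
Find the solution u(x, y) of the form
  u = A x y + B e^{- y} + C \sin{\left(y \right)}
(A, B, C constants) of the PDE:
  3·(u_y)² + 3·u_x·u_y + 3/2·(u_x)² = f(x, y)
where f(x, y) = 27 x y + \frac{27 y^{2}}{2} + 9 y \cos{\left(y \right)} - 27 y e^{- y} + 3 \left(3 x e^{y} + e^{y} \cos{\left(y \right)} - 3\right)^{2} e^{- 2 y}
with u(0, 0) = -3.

Substitute the ansatz u = A x y + B e^{- y} + C \sin{\left(y \right)} into the left-hand side.
Derivatives of the ansatz:
  u_y = A x - B e^{- y} + C \cos{\left(y \right)}
  u_x = A y
Term by term:
  3·(u_y)² = 3 A^{2} x^{2} - 6 A B x e^{- y} + 6 A C x \cos{\left(y \right)} + 3 B^{2} e^{- 2 y} - 6 B C e^{- y} \cos{\left(y \right)} + 3 C^{2} \cos^{2}{\left(y \right)}
  3·u_x·u_y = 3 A^{2} x y - 3 A B y e^{- y} + 3 A C y \cos{\left(y \right)}
  3/2·(u_x)² = \frac{3 A^{2} y^{2}}{2}
So the left-hand side equals
  3 A^{2} x^{2} + 3 A^{2} x y + \frac{3 A^{2} y^{2}}{2} - 6 A B x e^{- y} - 3 A B y e^{- y} + 6 A C x \cos{\left(y \right)} + 3 A C y \cos{\left(y \right)} + 3 B^{2} e^{- 2 y} - 6 B C e^{- y} \cos{\left(y \right)} + 3 C^{2} \cos^{2}{\left(y \right)}
This must equal f(x, y) identically; expanded, f = 27 x^{2} + 27 x y + 18 x \cos{\left(y \right)} - 54 x e^{- y} + \frac{27 y^{2}}{2} + 9 y \cos{\left(y \right)} - 27 y e^{- y} + 3 \cos^{2}{\left(y \right)} - 18 e^{- y} \cos{\left(y \right)} + 27 e^{- 2 y}.
Matching coefficients of the independent functions:
  [x^{2}, x y]:  3 A^{2} = 27
  [y^{2}]:  \frac{3 A^{2}}{2} = \frac{27}{2}
  [x e^{- y}]:  - 6 A B = -54
  [x \cos{\left(y \right)}]:  6 A C = 18
  [y e^{- y}]:  - 3 A B = -27
  [y \cos{\left(y \right)}]:  3 A C = 9
  [e^{- y} \cos{\left(y \right)}]:  - 6 B C = -18
  [e^{- 2 y}]:  3 B^{2} = 27
  [\cos^{2}{\left(y \right)}]:  3 C^{2} = 3
These equations allow (A, B, C) = (-3, -3, -1) or (3, 3, 1).
Impose the point condition(s):
  u(0, 0) = -3  ⟹  B = -3
Only A = -3, B = -3, C = -1 satisfies everything.
Hence u(x, y) = - 3 x y - \sin{\left(y \right)} - 3 e^{- y}.

Answer: u(x, y) = - 3 x y - \sin{\left(y \right)} - 3 e^{- y}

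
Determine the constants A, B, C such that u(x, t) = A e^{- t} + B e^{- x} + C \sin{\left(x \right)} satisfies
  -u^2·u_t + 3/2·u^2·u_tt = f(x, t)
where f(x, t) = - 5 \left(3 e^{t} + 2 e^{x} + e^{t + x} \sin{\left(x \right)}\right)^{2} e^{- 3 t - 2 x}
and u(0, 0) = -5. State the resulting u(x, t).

Answer: u(x, t) = - \sin{\left(x \right)} - 3 e^{- x} - 2 e^{- t}

Derivation:
Substitute the ansatz u = A e^{- t} + B e^{- x} + C \sin{\left(x \right)} into the left-hand side.
Derivatives of the ansatz:
  u_t = - A e^{- t}
  u_tt = A e^{- t}
Term by term:
  -u^2·u_t = A^{3} e^{- 3 t} + 2 A^{2} B e^{- 2 t} e^{- x} + 2 A^{2} C e^{- 2 t} \sin{\left(x \right)} + A B^{2} e^{- t} e^{- 2 x} + 2 A B C e^{- t} e^{- x} \sin{\left(x \right)} + A C^{2} e^{- t} \sin^{2}{\left(x \right)}
  3/2·u^2·u_tt = \frac{3 A^{3} e^{- 3 t}}{2} + 3 A^{2} B e^{- 2 t} e^{- x} + 3 A^{2} C e^{- 2 t} \sin{\left(x \right)} + \frac{3 A B^{2} e^{- t} e^{- 2 x}}{2} + 3 A B C e^{- t} e^{- x} \sin{\left(x \right)} + \frac{3 A C^{2} e^{- t} \sin^{2}{\left(x \right)}}{2}
So the left-hand side equals
  \frac{5 A^{3} e^{- 3 t}}{2} + 5 A^{2} B e^{- 2 t} e^{- x} + 5 A^{2} C e^{- 2 t} \sin{\left(x \right)} + \frac{5 A B^{2} e^{- t} e^{- 2 x}}{2} + 5 A B C e^{- t} e^{- x} \sin{\left(x \right)} + \frac{5 A C^{2} e^{- t} \sin^{2}{\left(x \right)}}{2}
This must equal f(x, t) identically; expanded, f = - 5 e^{- t} \sin^{2}{\left(x \right)} - 30 e^{- t} e^{- x} \sin{\left(x \right)} - 45 e^{- t} e^{- 2 x} - 20 e^{- 2 t} \sin{\left(x \right)} - 60 e^{- 2 t} e^{- x} - 20 e^{- 3 t}.
Matching coefficients of the independent functions:
  [e^{- 2 t} e^{- x}]:  5 A^{2} B = -60
  [e^{- 2 t} \sin{\left(x \right)}]:  5 A^{2} C = -20
  [e^{- t} e^{- 2 x}]:  \frac{5 A B^{2}}{2} = -45
  [e^{- t} \sin^{2}{\left(x \right)}]:  \frac{5 A C^{2}}{2} = -5
  [e^{- t} e^{- x} \sin{\left(x \right)}]:  5 A B C = -30
  [e^{- 3 t}]:  \frac{5 A^{3}}{2} = -20
Solving: A = -2, B = -3, C = -1.
Check against the point condition:
  u(0, 0) = -5  ⟹  A + B = -5  ✓
Hence u(x, t) = - \sin{\left(x \right)} - 3 e^{- x} - 2 e^{- t}.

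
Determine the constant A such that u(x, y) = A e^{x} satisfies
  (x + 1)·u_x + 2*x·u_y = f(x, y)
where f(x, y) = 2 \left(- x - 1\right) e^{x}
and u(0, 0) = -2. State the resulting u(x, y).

Substitute the ansatz u = A e^{x} into the left-hand side.
Derivatives of the ansatz:
  u_x = A e^{x}
  u_y = 0
Term by term:
  (x + 1)·u_x = A x e^{x} + A e^{x}
  2*x·u_y = 0
So the left-hand side equals
  A x e^{x} + A e^{x}
This must equal f(x, y) identically; expanded, f = - 2 x e^{x} - 2 e^{x}.
Matching coefficients of the independent functions:
  [x e^{x}, e^{x}]:  A = -2
Solving: A = -2.
Check against the point condition:
  u(0, 0) = -2  ⟹  A = -2  ✓
Hence u(x, y) = - 2 e^{x}.

Answer: u(x, y) = - 2 e^{x}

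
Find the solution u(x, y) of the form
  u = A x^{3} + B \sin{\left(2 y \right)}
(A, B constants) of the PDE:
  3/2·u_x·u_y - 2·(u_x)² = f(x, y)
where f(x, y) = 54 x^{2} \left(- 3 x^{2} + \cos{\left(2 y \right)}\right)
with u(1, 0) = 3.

Answer: u(x, y) = 3 x^{3} + 2 \sin{\left(2 y \right)}

Derivation:
Substitute the ansatz u = A x^{3} + B \sin{\left(2 y \right)} into the left-hand side.
Derivatives of the ansatz:
  u_x = 3 A x^{2}
  u_y = 2 B \cos{\left(2 y \right)}
Term by term:
  3/2·u_x·u_y = 9 A B x^{2} \cos{\left(2 y \right)}
  -2·(u_x)² = - 18 A^{2} x^{4}
So the left-hand side equals
  - 18 A^{2} x^{4} + 9 A B x^{2} \cos{\left(2 y \right)}
This must equal f(x, y) = 54 x^{2} \left(- 3 x^{2} + \cos{\left(2 y \right)}\right) identically.
Matching coefficients of the independent functions:
  [x^{4}]:  - 18 A^{2} = -162
  [x^{2} \cos{\left(2 y \right)}]:  9 A B = 54
These equations allow (A, B) = (-3, -2) or (3, 2).
Impose the point condition(s):
  u(1, 0) = 3  ⟹  A = 3
Only A = 3, B = 2 satisfies everything.
Hence u(x, y) = 3 x^{3} + 2 \sin{\left(2 y \right)}.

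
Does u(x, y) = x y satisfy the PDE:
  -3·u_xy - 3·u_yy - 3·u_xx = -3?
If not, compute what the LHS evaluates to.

Answer: Yes

Derivation:
Evaluate each term of the left-hand side for u = x y.
Derivatives:
  u_xy = 1
  u_yy = 0
  u_xx = 0
Terms:
  -3·u_xy = -3
  -3·u_yy = 0
  -3·u_xx = 0
Sum: LHS = -3
This is exactly the given right-hand side, so u is a solution.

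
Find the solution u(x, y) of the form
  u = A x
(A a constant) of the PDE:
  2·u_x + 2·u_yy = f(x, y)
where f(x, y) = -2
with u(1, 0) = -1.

Answer: u(x, y) = - x

Derivation:
Substitute the ansatz u = A x into the left-hand side.
Derivatives of the ansatz:
  u_x = A
  u_yy = 0
Term by term:
  2·u_x = 2 A
  2·u_yy = 0
So the left-hand side equals
  2 A
This must equal f(x, y) = -2 identically.
Matching coefficients of the independent functions:
  [constant term]:  2 A = -2
Solving: A = -1.
Check against the point condition:
  u(1, 0) = -1  ⟹  A = -1  ✓
Hence u(x, y) = - x.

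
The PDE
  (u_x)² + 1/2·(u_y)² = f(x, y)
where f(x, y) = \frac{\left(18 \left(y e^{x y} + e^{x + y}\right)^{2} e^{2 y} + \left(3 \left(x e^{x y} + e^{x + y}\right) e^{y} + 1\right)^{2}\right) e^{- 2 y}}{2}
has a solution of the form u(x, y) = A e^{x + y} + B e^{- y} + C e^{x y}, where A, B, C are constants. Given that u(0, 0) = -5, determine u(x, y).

Answer: u(x, y) = - 3 e^{x y} - 3 e^{x + y} + e^{- y}

Derivation:
Substitute the ansatz u = A e^{x + y} + B e^{- y} + C e^{x y} into the left-hand side.
Derivatives of the ansatz:
  u_x = A e^{x} e^{y} + C y e^{x y}
  u_y = A e^{x} e^{y} - B e^{- y} + C x e^{x y}
Term by term:
  (u_x)² = A^{2} e^{2 x} e^{2 y} + 2 A C y e^{x} e^{y} e^{x y} + C^{2} y^{2} e^{2 x y}
  1/2·(u_y)² = \frac{A^{2} e^{2 x} e^{2 y}}{2} - A B e^{x} + A C x e^{x} e^{y} e^{x y} + \frac{B^{2} e^{- 2 y}}{2} - B C x e^{- y} e^{x y} + \frac{C^{2} x^{2} e^{2 x y}}{2}
So the left-hand side equals
  \frac{3 A^{2} e^{2 x} e^{2 y}}{2} - A B e^{x} + A C x e^{x} e^{y} e^{x y} + 2 A C y e^{x} e^{y} e^{x y} + \frac{B^{2} e^{- 2 y}}{2} - B C x e^{- y} e^{x y} + \frac{C^{2} x^{2} e^{2 x y}}{2} + C^{2} y^{2} e^{2 x y}
This must equal f(x, y) identically; expanded, f = \frac{9 x^{2} e^{2 x y}}{2} + 9 x e^{x} e^{y} e^{x y} + 3 x e^{- y} e^{x y} + 9 y^{2} e^{2 x y} + 18 y e^{x} e^{y} e^{x y} + \frac{27 e^{2 x} e^{2 y}}{2} + 3 e^{x} + \frac{e^{- 2 y}}{2}.
Matching coefficients of the independent functions:
  [x^{2} e^{2 x y}]:  \frac{C^{2}}{2} = \frac{9}{2}
  [y^{2} e^{2 x y}]:  C^{2} = 9
  [e^{2 x} e^{2 y}]:  \frac{3 A^{2}}{2} = \frac{27}{2}
  [x e^{- y} e^{x y}]:  - B C = 3
  [x e^{x} e^{y} e^{x y}]:  A C = 9
  [y e^{x} e^{y} e^{x y}]:  2 A C = 18
  [e^{x}]:  - A B = 3
  [e^{- 2 y}]:  \frac{B^{2}}{2} = \frac{1}{2}
These equations allow (A, B, C) = (-3, 1, -3) or (3, -1, 3).
Impose the point condition(s):
  u(0, 0) = -5  ⟹  A + B + C = -5
Only A = -3, B = 1, C = -3 satisfies everything.
Hence u(x, y) = - 3 e^{x y} - 3 e^{x + y} + e^{- y}.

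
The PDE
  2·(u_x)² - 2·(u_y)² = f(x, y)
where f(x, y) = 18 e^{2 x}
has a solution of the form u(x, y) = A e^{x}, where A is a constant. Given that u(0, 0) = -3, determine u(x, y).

Substitute the ansatz u = A e^{x} into the left-hand side.
Derivatives of the ansatz:
  u_x = A e^{x}
  u_y = 0
Term by term:
  2·(u_x)² = 2 A^{2} e^{2 x}
  -2·(u_y)² = 0
So the left-hand side equals
  2 A^{2} e^{2 x}
This must equal f(x, y) = 18 e^{2 x} identically.
Matching coefficients of the independent functions:
  [e^{2 x}]:  2 A^{2} = 18
These equations allow (A) = (-3) or (3).
Impose the point condition(s):
  u(0, 0) = -3  ⟹  A = -3
Only A = -3 satisfies everything.
Hence u(x, y) = - 3 e^{x}.

Answer: u(x, y) = - 3 e^{x}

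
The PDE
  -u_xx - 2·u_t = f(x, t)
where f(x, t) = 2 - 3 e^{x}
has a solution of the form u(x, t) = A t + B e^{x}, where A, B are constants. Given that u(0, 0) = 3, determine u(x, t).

Substitute the ansatz u = A t + B e^{x} into the left-hand side.
Derivatives of the ansatz:
  u_xx = B e^{x}
  u_t = A
Term by term:
  -u_xx = - B e^{x}
  -2·u_t = - 2 A
So the left-hand side equals
  - 2 A - B e^{x}
This must equal f(x, t) = 2 - 3 e^{x} identically.
Matching coefficients of the independent functions:
  [constant term]:  - 2 A = 2
  [e^{x}]:  - B = -3
Solving: A = -1, B = 3.
Check against the point condition:
  u(0, 0) = 3  ⟹  B = 3  ✓
Hence u(x, t) = - t + 3 e^{x}.

Answer: u(x, t) = - t + 3 e^{x}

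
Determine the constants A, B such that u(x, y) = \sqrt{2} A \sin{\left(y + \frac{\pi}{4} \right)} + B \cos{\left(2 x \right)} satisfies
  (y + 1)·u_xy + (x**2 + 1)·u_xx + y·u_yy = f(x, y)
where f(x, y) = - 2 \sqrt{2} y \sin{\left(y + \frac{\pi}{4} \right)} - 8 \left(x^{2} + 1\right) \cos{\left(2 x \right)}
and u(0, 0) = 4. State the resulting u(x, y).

Substitute the ansatz u = \sqrt{2} A \sin{\left(y + \frac{\pi}{4} \right)} + B \cos{\left(2 x \right)} into the left-hand side.
Derivatives of the ansatz:
  u_xy = 0
  u_xx = - 4 B \cos{\left(2 x \right)}
  u_yy = - \sqrt{2} A \sin{\left(y + \frac{\pi}{4} \right)}
Term by term:
  (y + 1)·u_xy = 0
  (x**2 + 1)·u_xx = - 4 B x^{2} \cos{\left(2 x \right)} - 4 B \cos{\left(2 x \right)}
  y·u_yy = - \sqrt{2} A y \sin{\left(y + \frac{\pi}{4} \right)}
So the left-hand side equals
  - \sqrt{2} A y \sin{\left(y + \frac{\pi}{4} \right)} - 4 B x^{2} \cos{\left(2 x \right)} - 4 B \cos{\left(2 x \right)}
This must equal f(x, y) identically; expanded, f = - 8 x^{2} \cos{\left(2 x \right)} - 2 \sqrt{2} y \sin{\left(y + \frac{\pi}{4} \right)} - 8 \cos{\left(2 x \right)}.
Matching coefficients of the independent functions:
  [x^{2} \cos{\left(2 x \right)}, \cos{\left(2 x \right)}]:  - 4 B = -8
  [\sqrt{2} y \sin{\left(y + \frac{\pi}{4} \right)}]:  - A = -2
Solving: A = 2, B = 2.
Check against the point condition:
  u(0, 0) = 4  ⟹  A + B = 4  ✓
Hence u(x, y) = 2 \sqrt{2} \sin{\left(y + \frac{\pi}{4} \right)} + 2 \cos{\left(2 x \right)}.

Answer: u(x, y) = 2 \sqrt{2} \sin{\left(y + \frac{\pi}{4} \right)} + 2 \cos{\left(2 x \right)}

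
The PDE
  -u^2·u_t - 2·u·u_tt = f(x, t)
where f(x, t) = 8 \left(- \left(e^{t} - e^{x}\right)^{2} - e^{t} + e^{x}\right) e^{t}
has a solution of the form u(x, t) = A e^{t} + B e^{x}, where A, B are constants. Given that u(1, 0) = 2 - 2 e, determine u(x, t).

Substitute the ansatz u = A e^{t} + B e^{x} into the left-hand side.
Derivatives of the ansatz:
  u_t = A e^{t}
  u_tt = A e^{t}
Term by term:
  -u^2·u_t = - A^{3} e^{3 t} - 2 A^{2} B e^{2 t} e^{x} - A B^{2} e^{t} e^{2 x}
  -2·u·u_tt = - 2 A^{2} e^{2 t} - 2 A B e^{t} e^{x}
So the left-hand side equals
  - A^{3} e^{3 t} - 2 A^{2} B e^{2 t} e^{x} - 2 A^{2} e^{2 t} - A B^{2} e^{t} e^{2 x} - 2 A B e^{t} e^{x}
This must equal f(x, t) identically; expanded, f = - 8 e^{3 t} + 16 e^{2 t} e^{x} - 8 e^{2 t} - 8 e^{t} e^{2 x} + 8 e^{t} e^{x}.
Matching coefficients of the independent functions:
  [e^{t} e^{x}]:  - 2 A B = 8
  [e^{t} e^{2 x}]:  - A B^{2} = -8
  [e^{2 t} e^{x}]:  - 2 A^{2} B = 16
  [e^{2 t}]:  - 2 A^{2} = -8
  [e^{3 t}]:  - A^{3} = -8
Solving: A = 2, B = -2.
Check against the point condition:
  u(1, 0) = 2 - 2 e  ⟹  A + e B = 2 - 2 e  ✓
Hence u(x, t) = 2 e^{t} - 2 e^{x}.

Answer: u(x, t) = 2 e^{t} - 2 e^{x}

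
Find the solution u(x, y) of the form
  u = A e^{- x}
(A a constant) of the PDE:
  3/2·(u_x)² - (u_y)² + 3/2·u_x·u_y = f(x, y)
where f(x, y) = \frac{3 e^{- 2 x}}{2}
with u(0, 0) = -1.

Substitute the ansatz u = A e^{- x} into the left-hand side.
Derivatives of the ansatz:
  u_x = - A e^{- x}
  u_y = 0
Term by term:
  3/2·(u_x)² = \frac{3 A^{2} e^{- 2 x}}{2}
  -(u_y)² = 0
  3/2·u_x·u_y = 0
So the left-hand side equals
  \frac{3 A^{2} e^{- 2 x}}{2}
This must equal f(x, y) = \frac{3 e^{- 2 x}}{2} identically.
Matching coefficients of the independent functions:
  [e^{- 2 x}]:  \frac{3 A^{2}}{2} = \frac{3}{2}
These equations allow (A) = (-1) or (1).
Impose the point condition(s):
  u(0, 0) = -1  ⟹  A = -1
Only A = -1 satisfies everything.
Hence u(x, y) = - e^{- x}.

Answer: u(x, y) = - e^{- x}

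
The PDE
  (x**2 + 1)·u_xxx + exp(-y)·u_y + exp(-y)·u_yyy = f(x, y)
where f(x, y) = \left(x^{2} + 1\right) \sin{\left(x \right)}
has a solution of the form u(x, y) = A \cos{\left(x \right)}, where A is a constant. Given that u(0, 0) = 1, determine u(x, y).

Answer: u(x, y) = \cos{\left(x \right)}

Derivation:
Substitute the ansatz u = A \cos{\left(x \right)} into the left-hand side.
Derivatives of the ansatz:
  u_xxx = A \sin{\left(x \right)}
  u_y = 0
  u_yyy = 0
Term by term:
  (x**2 + 1)·u_xxx = A x^{2} \sin{\left(x \right)} + A \sin{\left(x \right)}
  exp(-y)·u_y = 0
  exp(-y)·u_yyy = 0
So the left-hand side equals
  A x^{2} \sin{\left(x \right)} + A \sin{\left(x \right)}
This must equal f(x, y) identically; expanded, f = x^{2} \sin{\left(x \right)} + \sin{\left(x \right)}.
Matching coefficients of the independent functions:
  [x^{2} \sin{\left(x \right)}, \sin{\left(x \right)}]:  A = 1
Solving: A = 1.
Check against the point condition:
  u(0, 0) = 1  ⟹  A = 1  ✓
Hence u(x, y) = \cos{\left(x \right)}.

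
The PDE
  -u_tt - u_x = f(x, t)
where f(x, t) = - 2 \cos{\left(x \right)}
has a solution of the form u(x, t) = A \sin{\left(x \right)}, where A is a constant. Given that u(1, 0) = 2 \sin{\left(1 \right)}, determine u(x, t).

Substitute the ansatz u = A \sin{\left(x \right)} into the left-hand side.
Derivatives of the ansatz:
  u_tt = 0
  u_x = A \cos{\left(x \right)}
Term by term:
  -u_tt = 0
  -u_x = - A \cos{\left(x \right)}
So the left-hand side equals
  - A \cos{\left(x \right)}
This must equal f(x, t) = - 2 \cos{\left(x \right)} identically.
Matching coefficients of the independent functions:
  [\cos{\left(x \right)}]:  - A = -2
Solving: A = 2.
Check against the point condition:
  u(1, 0) = 2 \sin{\left(1 \right)}  ⟹  A \sin{\left(1 \right)} = 2 \sin{\left(1 \right)}  ✓
Hence u(x, t) = 2 \sin{\left(x \right)}.

Answer: u(x, t) = 2 \sin{\left(x \right)}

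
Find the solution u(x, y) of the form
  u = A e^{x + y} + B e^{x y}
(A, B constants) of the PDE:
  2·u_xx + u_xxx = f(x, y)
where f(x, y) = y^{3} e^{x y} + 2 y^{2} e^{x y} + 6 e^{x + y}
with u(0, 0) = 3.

Answer: u(x, y) = e^{x y} + 2 e^{x + y}

Derivation:
Substitute the ansatz u = A e^{x + y} + B e^{x y} into the left-hand side.
Derivatives of the ansatz:
  u_xx = A e^{x} e^{y} + B y^{2} e^{x y}
  u_xxx = A e^{x} e^{y} + B y^{3} e^{x y}
Term by term:
  2·u_xx = 2 A e^{x} e^{y} + 2 B y^{2} e^{x y}
  u_xxx = A e^{x} e^{y} + B y^{3} e^{x y}
So the left-hand side equals
  3 A e^{x} e^{y} + B y^{3} e^{x y} + 2 B y^{2} e^{x y}
This must equal f(x, y) identically; expanded, f = y^{3} e^{x y} + 2 y^{2} e^{x y} + 6 e^{x} e^{y}.
Matching coefficients of the independent functions:
  [y^{2} e^{x y}]:  2 B = 2
  [y^{3} e^{x y}]:  B = 1
  [e^{x} e^{y}]:  3 A = 6
Solving: A = 2, B = 1.
Check against the point condition:
  u(0, 0) = 3  ⟹  A + B = 3  ✓
Hence u(x, y) = e^{x y} + 2 e^{x + y}.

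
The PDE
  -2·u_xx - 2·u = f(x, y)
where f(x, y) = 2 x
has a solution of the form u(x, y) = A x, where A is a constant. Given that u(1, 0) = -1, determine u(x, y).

Answer: u(x, y) = - x

Derivation:
Substitute the ansatz u = A x into the left-hand side.
Derivatives of the ansatz:
  u_xx = 0
Term by term:
  -2·u_xx = 0
  -2·u = - 2 A x
So the left-hand side equals
  - 2 A x
This must equal f(x, y) = 2 x identically.
Matching coefficients of the independent functions:
  [x]:  - 2 A = 2
Solving: A = -1.
Check against the point condition:
  u(1, 0) = -1  ⟹  A = -1  ✓
Hence u(x, y) = - x.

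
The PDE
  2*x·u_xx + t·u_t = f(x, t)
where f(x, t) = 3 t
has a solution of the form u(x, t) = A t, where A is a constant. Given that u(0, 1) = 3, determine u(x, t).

Substitute the ansatz u = A t into the left-hand side.
Derivatives of the ansatz:
  u_xx = 0
  u_t = A
Term by term:
  2*x·u_xx = 0
  t·u_t = A t
So the left-hand side equals
  A t
This must equal f(x, t) = 3 t identically.
Matching coefficients of the independent functions:
  [t]:  A = 3
Solving: A = 3.
Check against the point condition:
  u(0, 1) = 3  ⟹  A = 3  ✓
Hence u(x, t) = 3 t.

Answer: u(x, t) = 3 t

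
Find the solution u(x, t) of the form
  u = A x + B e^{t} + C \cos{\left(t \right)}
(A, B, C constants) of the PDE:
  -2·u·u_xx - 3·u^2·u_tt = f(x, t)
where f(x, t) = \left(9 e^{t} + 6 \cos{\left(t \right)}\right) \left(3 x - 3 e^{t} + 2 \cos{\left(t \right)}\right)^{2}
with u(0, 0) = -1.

Substitute the ansatz u = A x + B e^{t} + C \cos{\left(t \right)} into the left-hand side.
Derivatives of the ansatz:
  u_xx = 0
  u_tt = B e^{t} - C \cos{\left(t \right)}
Term by term:
  -2·u·u_xx = 0
  -3·u^2·u_tt = - 3 A^{2} B x^{2} e^{t} + 3 A^{2} C x^{2} \cos{\left(t \right)} - 6 A B^{2} x e^{2 t} + 6 A C^{2} x \cos^{2}{\left(t \right)} - 3 B^{3} e^{3 t} - 3 B^{2} C e^{2 t} \cos{\left(t \right)} + 3 B C^{2} e^{t} \cos^{2}{\left(t \right)} + 3 C^{3} \cos^{3}{\left(t \right)}
So the left-hand side equals
  - 3 A^{2} B x^{2} e^{t} + 3 A^{2} C x^{2} \cos{\left(t \right)} - 6 A B^{2} x e^{2 t} + 6 A C^{2} x \cos^{2}{\left(t \right)} - 3 B^{3} e^{3 t} - 3 B^{2} C e^{2 t} \cos{\left(t \right)} + 3 B C^{2} e^{t} \cos^{2}{\left(t \right)} + 3 C^{3} \cos^{3}{\left(t \right)}
This must equal f(x, t) identically; expanded, f = 81 x^{2} e^{t} + 54 x^{2} \cos{\left(t \right)} - 162 x e^{2 t} + 72 x \cos^{2}{\left(t \right)} + 81 e^{3 t} - 54 e^{2 t} \cos{\left(t \right)} - 36 e^{t} \cos^{2}{\left(t \right)} + 24 \cos^{3}{\left(t \right)}.
Matching coefficients of the independent functions:
  [x e^{2 t}]:  - 6 A B^{2} = -162
  [x \cos^{2}{\left(t \right)}]:  6 A C^{2} = 72
  [x^{2} e^{t}]:  - 3 A^{2} B = 81
  [x^{2} \cos{\left(t \right)}]:  3 A^{2} C = 54
  [e^{t} \cos^{2}{\left(t \right)}]:  3 B C^{2} = -36
  [e^{2 t} \cos{\left(t \right)}]:  - 3 B^{2} C = -54
  [e^{3 t}]:  - 3 B^{3} = 81
  [\cos^{3}{\left(t \right)}]:  3 C^{3} = 24
Solving: A = 3, B = -3, C = 2.
Check against the point condition:
  u(0, 0) = -1  ⟹  B + C = -1  ✓
Hence u(x, t) = 3 x - 3 e^{t} + 2 \cos{\left(t \right)}.

Answer: u(x, t) = 3 x - 3 e^{t} + 2 \cos{\left(t \right)}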